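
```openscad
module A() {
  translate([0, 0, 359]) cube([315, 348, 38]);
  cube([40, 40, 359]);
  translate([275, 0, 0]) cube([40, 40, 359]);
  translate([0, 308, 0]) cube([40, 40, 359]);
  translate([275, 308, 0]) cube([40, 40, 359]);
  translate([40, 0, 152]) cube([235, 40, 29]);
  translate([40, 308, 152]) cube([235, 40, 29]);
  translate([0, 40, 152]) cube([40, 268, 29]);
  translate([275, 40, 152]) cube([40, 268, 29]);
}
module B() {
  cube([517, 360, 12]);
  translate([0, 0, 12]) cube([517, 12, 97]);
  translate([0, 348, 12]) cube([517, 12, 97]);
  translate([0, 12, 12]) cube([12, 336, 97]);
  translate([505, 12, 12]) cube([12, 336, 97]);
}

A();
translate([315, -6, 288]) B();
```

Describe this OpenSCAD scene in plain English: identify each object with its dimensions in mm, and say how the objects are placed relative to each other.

A is a simple wooden stool: a rectangular seat 315 mm (x) by 348 mm (y), 38 mm thick, top face at z = 397 mm, on four square legs, each 40×40 mm in cross-section. The legs rest on z = 0, each flush with a corner of the seat. Four stretchers, 40 mm wide and 29 mm tall, connect adjacent legs with their undersides at z = 152 mm, each running between the inner faces of the legs it joins and aligned with the legs' outer faces on the other axis.

B is an open-topped rectangular box: outside dimensions 517×360×109 mm, with a uniform wall and base thickness of 12 mm. The base is a full 517×360 slab on the floor; four walls sit on top of the base. The front and back walls (the −y and +y sides) span the full width; the two side walls fit between them.

The open box is beside the stool with their tops flush at z = 397.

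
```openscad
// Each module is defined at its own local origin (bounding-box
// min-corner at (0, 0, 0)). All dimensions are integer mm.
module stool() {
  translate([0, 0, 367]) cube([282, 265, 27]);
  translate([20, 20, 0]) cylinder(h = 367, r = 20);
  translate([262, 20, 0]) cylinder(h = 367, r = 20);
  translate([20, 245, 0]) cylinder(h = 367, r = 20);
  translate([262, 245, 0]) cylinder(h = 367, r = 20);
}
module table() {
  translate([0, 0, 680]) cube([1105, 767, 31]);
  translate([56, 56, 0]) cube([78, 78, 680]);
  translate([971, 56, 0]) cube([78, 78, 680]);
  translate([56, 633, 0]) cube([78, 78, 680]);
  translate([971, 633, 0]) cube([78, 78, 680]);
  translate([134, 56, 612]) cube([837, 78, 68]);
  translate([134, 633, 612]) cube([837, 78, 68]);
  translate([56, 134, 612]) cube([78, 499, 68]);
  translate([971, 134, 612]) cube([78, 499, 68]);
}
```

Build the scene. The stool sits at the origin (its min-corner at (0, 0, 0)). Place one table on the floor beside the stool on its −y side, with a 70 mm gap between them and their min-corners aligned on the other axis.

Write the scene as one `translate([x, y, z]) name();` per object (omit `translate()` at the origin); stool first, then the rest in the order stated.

stool();
translate([0, -837, 0]) table();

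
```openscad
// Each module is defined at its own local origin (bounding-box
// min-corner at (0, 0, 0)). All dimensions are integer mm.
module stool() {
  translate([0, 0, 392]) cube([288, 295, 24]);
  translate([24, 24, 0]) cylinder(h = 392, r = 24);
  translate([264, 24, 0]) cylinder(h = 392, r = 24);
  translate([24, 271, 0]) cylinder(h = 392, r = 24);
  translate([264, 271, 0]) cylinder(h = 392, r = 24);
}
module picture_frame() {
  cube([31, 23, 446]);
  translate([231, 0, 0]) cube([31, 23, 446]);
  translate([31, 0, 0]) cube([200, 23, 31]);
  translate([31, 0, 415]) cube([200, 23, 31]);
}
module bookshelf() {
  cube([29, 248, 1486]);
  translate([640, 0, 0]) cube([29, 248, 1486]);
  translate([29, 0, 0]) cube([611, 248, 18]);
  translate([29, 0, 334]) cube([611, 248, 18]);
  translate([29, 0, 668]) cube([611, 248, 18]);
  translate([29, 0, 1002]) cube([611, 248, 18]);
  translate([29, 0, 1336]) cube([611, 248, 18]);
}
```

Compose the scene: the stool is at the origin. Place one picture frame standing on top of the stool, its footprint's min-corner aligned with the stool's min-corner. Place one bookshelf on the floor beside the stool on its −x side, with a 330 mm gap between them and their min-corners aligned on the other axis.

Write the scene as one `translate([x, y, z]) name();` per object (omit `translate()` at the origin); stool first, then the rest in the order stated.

stool();
translate([0, 0, 416]) picture_frame();
translate([-999, 0, 0]) bookshelf();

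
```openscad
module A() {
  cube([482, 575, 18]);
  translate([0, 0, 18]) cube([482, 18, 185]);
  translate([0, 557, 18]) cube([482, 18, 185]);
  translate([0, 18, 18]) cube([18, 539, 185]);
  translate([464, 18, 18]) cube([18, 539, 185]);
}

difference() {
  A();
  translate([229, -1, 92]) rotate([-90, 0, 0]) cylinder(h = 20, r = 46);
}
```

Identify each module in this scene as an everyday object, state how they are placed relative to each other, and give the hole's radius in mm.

The subtracted cylinder has r = 46 mm.

A is an open box. The open box has a circular hole through its front wall. The hole's radius is 46 mm.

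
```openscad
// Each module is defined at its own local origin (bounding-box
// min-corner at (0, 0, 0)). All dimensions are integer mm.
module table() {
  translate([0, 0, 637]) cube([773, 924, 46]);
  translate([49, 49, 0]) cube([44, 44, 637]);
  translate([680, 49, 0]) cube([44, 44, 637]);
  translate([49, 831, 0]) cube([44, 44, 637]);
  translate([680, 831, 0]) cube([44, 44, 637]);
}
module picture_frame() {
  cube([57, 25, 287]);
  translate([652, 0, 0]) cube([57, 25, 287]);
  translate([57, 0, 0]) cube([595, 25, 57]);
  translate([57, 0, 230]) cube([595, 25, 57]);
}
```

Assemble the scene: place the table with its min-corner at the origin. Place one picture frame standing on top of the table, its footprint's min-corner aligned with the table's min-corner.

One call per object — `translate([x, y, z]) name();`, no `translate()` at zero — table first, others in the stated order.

table();
translate([0, 0, 683]) picture_frame();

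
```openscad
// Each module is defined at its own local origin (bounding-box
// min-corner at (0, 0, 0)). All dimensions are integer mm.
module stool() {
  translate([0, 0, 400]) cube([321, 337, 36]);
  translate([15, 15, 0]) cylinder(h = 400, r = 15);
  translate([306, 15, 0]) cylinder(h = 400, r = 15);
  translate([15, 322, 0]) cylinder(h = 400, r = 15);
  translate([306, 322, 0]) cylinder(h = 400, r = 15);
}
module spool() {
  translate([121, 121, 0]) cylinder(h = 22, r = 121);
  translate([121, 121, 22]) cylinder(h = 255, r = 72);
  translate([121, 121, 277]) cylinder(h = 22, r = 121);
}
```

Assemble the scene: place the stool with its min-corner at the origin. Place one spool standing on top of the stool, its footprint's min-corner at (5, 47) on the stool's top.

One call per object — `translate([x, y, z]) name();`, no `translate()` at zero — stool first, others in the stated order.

stool();
translate([5, 47, 436]) spool();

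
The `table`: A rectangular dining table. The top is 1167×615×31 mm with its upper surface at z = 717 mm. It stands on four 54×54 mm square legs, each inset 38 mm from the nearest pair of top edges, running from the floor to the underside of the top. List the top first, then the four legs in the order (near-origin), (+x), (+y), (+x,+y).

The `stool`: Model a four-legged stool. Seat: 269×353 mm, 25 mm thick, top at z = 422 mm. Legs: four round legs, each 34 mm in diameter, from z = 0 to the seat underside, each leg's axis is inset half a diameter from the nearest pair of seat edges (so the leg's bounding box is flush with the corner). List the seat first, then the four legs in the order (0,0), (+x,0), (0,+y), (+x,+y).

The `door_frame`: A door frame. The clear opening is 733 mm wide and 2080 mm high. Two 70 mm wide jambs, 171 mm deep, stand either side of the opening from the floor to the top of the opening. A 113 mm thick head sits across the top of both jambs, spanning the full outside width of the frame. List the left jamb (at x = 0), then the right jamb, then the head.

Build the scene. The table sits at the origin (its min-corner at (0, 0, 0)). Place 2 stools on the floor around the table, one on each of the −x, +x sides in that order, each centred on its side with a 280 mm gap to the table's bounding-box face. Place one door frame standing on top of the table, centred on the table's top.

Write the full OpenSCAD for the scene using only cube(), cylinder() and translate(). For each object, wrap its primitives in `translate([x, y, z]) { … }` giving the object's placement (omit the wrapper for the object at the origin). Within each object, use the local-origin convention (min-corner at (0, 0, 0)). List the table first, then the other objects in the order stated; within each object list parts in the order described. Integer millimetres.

translate([0, 0, 686]) cube([1167, 615, 31]);
translate([38, 38, 0]) cube([54, 54, 686]);
translate([1075, 38, 0]) cube([54, 54, 686]);
translate([38, 523, 0]) cube([54, 54, 686]);
translate([1075, 523, 0]) cube([54, 54, 686]);
translate([-549, 131, 0]) {
  translate([0, 0, 397]) cube([269, 353, 25]);
  translate([17, 17, 0]) cylinder(h = 397, r = 17);
  translate([252, 17, 0]) cylinder(h = 397, r = 17);
  translate([17, 336, 0]) cylinder(h = 397, r = 17);
  translate([252, 336, 0]) cylinder(h = 397, r = 17);
}
translate([1447, 131, 0]) {
  translate([0, 0, 397]) cube([269, 353, 25]);
  translate([17, 17, 0]) cylinder(h = 397, r = 17);
  translate([252, 17, 0]) cylinder(h = 397, r = 17);
  translate([17, 336, 0]) cylinder(h = 397, r = 17);
  translate([252, 336, 0]) cylinder(h = 397, r = 17);
}
translate([147, 222, 717]) {
  cube([70, 171, 2080]);
  translate([803, 0, 0]) cube([70, 171, 2080]);
  translate([0, 0, 2080]) cube([873, 171, 113]);
}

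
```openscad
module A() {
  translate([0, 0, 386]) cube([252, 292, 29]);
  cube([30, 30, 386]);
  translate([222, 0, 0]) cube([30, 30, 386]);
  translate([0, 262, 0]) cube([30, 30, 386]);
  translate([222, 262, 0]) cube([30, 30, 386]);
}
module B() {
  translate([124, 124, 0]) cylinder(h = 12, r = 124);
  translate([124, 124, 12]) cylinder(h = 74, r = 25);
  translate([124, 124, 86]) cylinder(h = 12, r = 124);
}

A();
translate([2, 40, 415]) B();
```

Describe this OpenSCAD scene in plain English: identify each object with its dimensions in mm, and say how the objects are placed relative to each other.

A is a four-legged stool. The seat is 252×292 mm, 29 mm thick, top at z = 415 mm. It stands on four square legs, each 30×30 mm in cross-section, from z = 0 to the seat underside, each flush with a corner of the seat.

B is a spool: two coaxial disc flanges of radius 124 mm and thickness 12 mm, joined by a core cylinder of radius 25 mm and height 74 mm. The lower flange rests on z = 0 and the three cylinders share a vertical axis.

The spool is on top of the stool.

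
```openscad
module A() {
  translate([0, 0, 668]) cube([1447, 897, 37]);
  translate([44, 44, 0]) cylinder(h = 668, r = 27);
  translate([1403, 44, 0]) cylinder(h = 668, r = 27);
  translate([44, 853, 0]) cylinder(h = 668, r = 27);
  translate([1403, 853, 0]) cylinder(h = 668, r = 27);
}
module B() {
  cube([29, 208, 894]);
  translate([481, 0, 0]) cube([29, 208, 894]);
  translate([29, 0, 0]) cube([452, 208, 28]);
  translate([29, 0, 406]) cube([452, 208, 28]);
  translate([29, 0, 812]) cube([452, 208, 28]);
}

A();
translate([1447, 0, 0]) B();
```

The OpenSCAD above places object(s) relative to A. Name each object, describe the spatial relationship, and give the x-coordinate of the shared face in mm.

A is a table. B is a bookshelf. The bookshelf is against the table's +x side, with their −y faces flush. The x-coordinate of the shared face is 1447 mm.

The table's +x face and the bookshelf's −x face are both at x = 1447 mm.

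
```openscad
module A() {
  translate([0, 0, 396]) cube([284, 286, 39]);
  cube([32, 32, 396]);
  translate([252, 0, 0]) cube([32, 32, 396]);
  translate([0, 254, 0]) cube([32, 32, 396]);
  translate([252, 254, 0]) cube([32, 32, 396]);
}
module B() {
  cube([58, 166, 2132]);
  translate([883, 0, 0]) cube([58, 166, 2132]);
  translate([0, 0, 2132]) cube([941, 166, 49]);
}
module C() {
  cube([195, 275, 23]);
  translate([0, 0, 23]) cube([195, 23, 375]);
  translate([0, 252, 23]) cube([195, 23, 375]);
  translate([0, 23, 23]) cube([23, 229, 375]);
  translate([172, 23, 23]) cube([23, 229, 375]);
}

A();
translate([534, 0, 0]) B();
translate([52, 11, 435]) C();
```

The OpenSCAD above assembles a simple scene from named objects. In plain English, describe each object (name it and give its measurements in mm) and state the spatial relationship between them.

A is a four-legged stool. The seat is 284×286 mm, 39 mm thick, top at z = 435 mm. It stands on four square legs, each 32×32 mm in cross-section, from z = 0 to the seat underside, each flush with a corner of the seat.

B is a rectangular door frame: two vertical jambs of 58×166 mm section, 2132 mm tall, with a clear opening 825 mm wide between their inner faces. A header 49 mm tall and 166 mm deep lies on top of the jambs and spans the full outside width.

C is an open-topped rectangular box: outside dimensions 195×275×398 mm, with a uniform wall and base thickness of 23 mm. The base is a full 195×275 slab on the floor; four walls sit on top of the base. The front and back walls (the −y and +y sides) span the full width; the two side walls fit between them.

The door frame is on the floor beside the stool on its +x side. The open box is on top of the stool.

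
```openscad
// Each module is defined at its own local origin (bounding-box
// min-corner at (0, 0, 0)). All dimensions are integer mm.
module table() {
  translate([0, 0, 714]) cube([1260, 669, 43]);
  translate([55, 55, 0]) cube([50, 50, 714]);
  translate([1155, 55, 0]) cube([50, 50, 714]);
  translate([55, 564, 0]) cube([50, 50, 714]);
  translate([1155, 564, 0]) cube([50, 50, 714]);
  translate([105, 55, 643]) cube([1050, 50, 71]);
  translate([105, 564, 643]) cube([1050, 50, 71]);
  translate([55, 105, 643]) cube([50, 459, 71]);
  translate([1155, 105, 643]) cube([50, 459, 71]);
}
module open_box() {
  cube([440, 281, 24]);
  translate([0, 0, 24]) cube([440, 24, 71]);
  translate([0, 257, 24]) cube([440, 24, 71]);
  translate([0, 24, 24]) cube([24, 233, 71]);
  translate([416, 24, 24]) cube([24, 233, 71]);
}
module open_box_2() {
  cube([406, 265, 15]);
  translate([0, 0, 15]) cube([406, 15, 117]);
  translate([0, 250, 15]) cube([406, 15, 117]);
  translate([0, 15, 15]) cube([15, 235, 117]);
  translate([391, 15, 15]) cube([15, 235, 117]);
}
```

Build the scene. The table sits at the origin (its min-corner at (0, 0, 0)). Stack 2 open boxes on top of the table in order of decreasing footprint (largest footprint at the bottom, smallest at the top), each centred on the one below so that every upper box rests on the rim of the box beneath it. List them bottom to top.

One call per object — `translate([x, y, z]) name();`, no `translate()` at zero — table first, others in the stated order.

table();
translate([410, 194, 757]) open_box();
translate([427, 202, 852]) open_box_2();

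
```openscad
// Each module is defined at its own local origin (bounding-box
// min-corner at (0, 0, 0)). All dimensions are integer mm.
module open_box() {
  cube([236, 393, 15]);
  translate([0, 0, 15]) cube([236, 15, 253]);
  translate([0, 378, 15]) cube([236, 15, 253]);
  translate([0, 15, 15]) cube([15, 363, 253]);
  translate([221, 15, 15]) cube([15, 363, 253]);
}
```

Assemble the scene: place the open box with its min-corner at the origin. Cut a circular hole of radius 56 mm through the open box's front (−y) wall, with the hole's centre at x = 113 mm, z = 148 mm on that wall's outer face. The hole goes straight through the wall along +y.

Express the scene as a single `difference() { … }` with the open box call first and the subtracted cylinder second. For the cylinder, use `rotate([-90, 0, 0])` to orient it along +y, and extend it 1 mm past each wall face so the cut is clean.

difference() {
  open_box();
  translate([113, -1, 148]) rotate([-90, 0, 0]) cylinder(h = 17, r = 56);
}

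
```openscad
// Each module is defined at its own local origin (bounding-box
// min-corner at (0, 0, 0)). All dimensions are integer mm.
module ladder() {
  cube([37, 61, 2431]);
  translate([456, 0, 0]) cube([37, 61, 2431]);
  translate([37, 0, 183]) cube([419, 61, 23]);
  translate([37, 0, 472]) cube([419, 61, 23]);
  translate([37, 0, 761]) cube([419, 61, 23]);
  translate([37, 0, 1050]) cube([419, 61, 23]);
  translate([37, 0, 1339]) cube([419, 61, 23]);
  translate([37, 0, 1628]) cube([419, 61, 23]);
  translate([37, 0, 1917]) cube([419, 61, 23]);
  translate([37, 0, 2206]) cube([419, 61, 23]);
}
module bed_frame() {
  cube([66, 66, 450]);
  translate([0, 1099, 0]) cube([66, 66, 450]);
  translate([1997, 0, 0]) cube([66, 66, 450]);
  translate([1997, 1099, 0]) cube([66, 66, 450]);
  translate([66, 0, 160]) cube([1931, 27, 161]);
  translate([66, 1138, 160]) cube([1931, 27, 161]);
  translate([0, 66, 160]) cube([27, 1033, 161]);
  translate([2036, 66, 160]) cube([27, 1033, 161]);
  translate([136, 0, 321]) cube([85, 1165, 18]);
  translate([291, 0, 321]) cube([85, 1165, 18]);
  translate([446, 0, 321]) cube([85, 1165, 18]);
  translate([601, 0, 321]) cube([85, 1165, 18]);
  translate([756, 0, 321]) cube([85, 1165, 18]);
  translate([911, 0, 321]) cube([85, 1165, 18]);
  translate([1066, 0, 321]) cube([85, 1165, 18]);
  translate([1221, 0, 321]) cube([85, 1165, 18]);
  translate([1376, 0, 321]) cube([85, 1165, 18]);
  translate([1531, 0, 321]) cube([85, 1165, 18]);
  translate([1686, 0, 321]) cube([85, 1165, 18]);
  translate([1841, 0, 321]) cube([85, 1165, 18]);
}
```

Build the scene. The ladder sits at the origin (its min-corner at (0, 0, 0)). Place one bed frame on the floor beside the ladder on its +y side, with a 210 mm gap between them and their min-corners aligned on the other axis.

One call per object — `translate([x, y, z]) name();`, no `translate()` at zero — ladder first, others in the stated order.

ladder();
translate([0, 271, 0]) bed_frame();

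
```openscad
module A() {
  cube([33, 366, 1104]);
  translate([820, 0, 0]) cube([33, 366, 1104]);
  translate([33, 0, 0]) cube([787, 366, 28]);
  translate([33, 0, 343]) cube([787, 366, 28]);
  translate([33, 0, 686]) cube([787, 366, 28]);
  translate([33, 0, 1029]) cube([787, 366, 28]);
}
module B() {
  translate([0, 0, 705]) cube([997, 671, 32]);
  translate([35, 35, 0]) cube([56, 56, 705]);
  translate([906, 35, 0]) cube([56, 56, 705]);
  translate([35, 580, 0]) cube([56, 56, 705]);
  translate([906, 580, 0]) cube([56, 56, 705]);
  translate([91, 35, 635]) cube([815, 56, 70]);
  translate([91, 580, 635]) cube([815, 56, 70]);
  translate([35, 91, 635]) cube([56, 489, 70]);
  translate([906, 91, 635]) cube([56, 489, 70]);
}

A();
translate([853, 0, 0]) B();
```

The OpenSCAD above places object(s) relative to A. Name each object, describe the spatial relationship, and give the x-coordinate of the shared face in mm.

A is a bookshelf. B is a table. The table is against the bookshelf's +x side, with their −y faces flush. The x-coordinate of the shared face is 853 mm.

The bookshelf's +x face and the table's −x face are both at x = 853 mm.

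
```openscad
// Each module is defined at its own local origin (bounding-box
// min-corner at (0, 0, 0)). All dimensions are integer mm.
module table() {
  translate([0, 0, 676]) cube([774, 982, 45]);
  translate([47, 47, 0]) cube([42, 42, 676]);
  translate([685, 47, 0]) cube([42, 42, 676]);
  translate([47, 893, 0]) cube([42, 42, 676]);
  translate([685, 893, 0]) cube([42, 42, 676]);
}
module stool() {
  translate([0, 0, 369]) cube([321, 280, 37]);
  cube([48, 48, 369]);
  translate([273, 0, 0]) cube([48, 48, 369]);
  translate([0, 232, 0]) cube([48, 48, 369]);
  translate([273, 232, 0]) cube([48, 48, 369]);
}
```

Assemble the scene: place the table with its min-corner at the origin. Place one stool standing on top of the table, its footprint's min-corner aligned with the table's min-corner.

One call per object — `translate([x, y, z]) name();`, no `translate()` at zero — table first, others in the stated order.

table();
translate([0, 0, 721]) stool();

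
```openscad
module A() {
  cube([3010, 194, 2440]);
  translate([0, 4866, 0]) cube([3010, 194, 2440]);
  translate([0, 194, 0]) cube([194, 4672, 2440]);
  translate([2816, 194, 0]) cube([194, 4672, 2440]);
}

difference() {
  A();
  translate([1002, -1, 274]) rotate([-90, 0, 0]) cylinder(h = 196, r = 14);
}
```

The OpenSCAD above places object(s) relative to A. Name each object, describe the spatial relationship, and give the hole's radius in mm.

The subtracted cylinder has r = 14 mm.

A is a house frame. The house frame has a circular hole through its front wall. The hole's radius is 14 mm.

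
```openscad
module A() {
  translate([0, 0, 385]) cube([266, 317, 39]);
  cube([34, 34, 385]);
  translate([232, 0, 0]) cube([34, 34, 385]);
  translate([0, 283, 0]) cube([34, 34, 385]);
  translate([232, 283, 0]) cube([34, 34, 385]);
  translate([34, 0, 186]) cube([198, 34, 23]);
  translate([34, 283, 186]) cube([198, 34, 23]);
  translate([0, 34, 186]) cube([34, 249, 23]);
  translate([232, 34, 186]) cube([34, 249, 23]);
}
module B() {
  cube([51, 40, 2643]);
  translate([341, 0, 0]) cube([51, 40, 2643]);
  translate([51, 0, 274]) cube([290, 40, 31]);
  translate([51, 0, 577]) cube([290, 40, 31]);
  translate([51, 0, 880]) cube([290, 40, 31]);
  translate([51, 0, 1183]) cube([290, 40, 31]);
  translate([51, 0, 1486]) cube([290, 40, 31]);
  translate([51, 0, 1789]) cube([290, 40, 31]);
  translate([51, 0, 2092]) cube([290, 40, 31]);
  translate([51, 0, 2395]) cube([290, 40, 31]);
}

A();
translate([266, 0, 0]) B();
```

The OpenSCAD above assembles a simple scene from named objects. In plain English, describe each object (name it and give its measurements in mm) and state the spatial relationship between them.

A is a four-legged stool. The seat is a 266×317×39 mm slab whose top surface is at z = 424 mm; four square legs, each 34×34 mm in cross-section, run from the floor (z = 0) to the underside of the seat, each flush with a corner of the seat. Four stretchers, 34 mm wide and 23 mm tall, connect adjacent legs with their undersides at z = 186 mm, each running between the inner faces of the legs it joins and aligned with the legs' outer faces on the other axis.

B is a straight ladder. Two 51×40 mm vertical rails, 2643 mm tall, stand 392 mm apart (outside-to-outside) with their front faces coplanar on the −y side. 8 rungs, each 40 mm deep and 31 mm tall, span between the inner faces of the rails, front faces flush with the rails. The lowest rung's underside is at z = 274 mm and rungs are spaced 303 mm apart (underside to underside).

The ladder is against the stool's +x side, with their −y faces flush.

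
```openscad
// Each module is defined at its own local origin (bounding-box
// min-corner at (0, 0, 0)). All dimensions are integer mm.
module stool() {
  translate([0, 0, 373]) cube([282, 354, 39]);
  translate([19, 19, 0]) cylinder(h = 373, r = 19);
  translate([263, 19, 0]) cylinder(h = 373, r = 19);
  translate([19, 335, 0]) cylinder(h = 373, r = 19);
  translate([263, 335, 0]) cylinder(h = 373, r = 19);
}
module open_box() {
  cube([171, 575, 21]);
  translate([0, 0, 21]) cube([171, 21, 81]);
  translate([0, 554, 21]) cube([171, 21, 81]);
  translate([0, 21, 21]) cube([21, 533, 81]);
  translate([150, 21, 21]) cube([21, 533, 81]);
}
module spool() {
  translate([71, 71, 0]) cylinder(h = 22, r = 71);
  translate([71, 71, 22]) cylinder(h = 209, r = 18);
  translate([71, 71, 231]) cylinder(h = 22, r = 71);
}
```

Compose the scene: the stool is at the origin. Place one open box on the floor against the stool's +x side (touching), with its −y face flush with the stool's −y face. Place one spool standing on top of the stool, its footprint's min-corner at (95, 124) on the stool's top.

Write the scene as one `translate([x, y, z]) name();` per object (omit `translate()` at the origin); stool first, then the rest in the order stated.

stool();
translate([282, 0, 0]) open_box();
translate([95, 124, 412]) spool();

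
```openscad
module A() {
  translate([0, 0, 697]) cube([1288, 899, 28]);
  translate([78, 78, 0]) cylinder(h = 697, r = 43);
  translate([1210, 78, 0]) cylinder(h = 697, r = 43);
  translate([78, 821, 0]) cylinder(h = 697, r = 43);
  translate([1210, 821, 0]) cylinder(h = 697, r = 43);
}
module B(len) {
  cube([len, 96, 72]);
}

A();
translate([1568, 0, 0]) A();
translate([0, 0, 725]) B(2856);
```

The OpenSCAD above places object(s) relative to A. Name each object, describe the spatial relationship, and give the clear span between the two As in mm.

A is a table. B is a beam. A beam spans the tops of two tables. The clear span between the two tables is 280 mm.

Second table starts at x = 1568; first ends at x = 1288; clear span = 1568 − 1288 = 280 mm.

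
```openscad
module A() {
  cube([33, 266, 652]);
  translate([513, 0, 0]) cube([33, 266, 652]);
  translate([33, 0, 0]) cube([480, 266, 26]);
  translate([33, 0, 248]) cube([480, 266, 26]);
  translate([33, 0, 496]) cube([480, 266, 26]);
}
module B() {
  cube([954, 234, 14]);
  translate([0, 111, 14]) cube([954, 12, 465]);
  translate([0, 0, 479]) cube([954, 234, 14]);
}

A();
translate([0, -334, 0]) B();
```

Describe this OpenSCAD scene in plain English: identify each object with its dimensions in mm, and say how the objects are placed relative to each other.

A is a bookshelf 546 mm wide overall, 266 mm deep and 652 mm tall. The two sides are 33 mm thick vertical panels. 3 horizontal shelves of 26 mm thickness span between the inner faces of the sides; the lowest shelf sits on the floor and shelves are stacked with a clear vertical gap of 222 mm between each pair.

B is an I-beam lying along x, 954 mm long. Overall section height 493 mm. Two flanges 234 mm wide (y) and 14 mm thick, one on the floor and one at the top; a web 12 mm thick runs between them, centred on the flange width.

The I-beam is on the floor beside the bookshelf on its −y side.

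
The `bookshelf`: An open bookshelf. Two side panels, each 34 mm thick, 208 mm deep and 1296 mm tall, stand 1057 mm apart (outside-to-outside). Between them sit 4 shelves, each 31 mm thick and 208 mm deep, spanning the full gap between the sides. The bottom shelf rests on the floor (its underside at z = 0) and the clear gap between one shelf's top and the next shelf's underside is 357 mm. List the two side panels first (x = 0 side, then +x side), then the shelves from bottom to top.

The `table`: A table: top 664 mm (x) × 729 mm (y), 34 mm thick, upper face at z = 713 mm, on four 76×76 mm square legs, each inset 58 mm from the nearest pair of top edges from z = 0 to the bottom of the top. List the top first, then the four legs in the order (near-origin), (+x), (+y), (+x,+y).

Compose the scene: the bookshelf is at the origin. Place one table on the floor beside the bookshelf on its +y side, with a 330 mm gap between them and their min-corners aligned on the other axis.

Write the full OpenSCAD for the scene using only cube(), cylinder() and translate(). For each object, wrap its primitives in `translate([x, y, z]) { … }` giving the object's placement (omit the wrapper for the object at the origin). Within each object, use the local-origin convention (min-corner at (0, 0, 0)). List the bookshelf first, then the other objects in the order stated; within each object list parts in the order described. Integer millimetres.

cube([34, 208, 1296]);
translate([1023, 0, 0]) cube([34, 208, 1296]);
translate([34, 0, 0]) cube([989, 208, 31]);
translate([34, 0, 388]) cube([989, 208, 31]);
translate([34, 0, 776]) cube([989, 208, 31]);
translate([34, 0, 1164]) cube([989, 208, 31]);
translate([0, 538, 0]) {
  translate([0, 0, 679]) cube([664, 729, 34]);
  translate([58, 58, 0]) cube([76, 76, 679]);
  translate([530, 58, 0]) cube([76, 76, 679]);
  translate([58, 595, 0]) cube([76, 76, 679]);
  translate([530, 595, 0]) cube([76, 76, 679]);
}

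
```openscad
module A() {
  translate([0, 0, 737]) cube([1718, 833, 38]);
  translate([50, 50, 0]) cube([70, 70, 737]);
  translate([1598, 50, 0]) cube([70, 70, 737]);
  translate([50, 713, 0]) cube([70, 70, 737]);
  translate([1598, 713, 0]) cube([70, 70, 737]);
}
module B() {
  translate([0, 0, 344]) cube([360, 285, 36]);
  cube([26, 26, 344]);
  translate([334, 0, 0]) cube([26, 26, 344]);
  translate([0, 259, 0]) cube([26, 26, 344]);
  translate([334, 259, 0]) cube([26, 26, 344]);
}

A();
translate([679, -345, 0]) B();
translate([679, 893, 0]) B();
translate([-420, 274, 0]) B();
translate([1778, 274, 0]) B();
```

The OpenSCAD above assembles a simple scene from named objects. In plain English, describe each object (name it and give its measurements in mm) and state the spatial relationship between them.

A is a table: top 1718 mm (x) × 833 mm (y), 38 mm thick, upper face at z = 775 mm, on four 70×70 mm square legs, each inset 50 mm from the nearest pair of top edges, running from z = 0 to the bottom of the top.

B is a four-legged stool. The seat is 360×285 mm, 36 mm thick, top at z = 380 mm. It stands on four square legs, each 26×26 mm in cross-section, from z = 0 to the seat underside, each flush with a corner of the seat.

Four stools sit around the table at the −y, +y, −x, +x sides.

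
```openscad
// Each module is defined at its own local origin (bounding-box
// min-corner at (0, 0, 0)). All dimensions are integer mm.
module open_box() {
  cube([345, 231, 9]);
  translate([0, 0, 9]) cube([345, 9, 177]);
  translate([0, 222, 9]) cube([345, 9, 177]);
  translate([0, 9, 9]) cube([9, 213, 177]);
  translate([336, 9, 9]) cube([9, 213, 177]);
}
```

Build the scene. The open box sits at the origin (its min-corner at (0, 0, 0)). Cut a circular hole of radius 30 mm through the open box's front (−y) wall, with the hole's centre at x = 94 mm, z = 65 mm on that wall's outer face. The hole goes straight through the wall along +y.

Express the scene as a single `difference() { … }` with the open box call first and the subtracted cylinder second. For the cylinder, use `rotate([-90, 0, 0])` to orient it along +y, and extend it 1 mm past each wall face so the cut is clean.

difference() {
  open_box();
  translate([94, -1, 65]) rotate([-90, 0, 0]) cylinder(h = 11, r = 30);
}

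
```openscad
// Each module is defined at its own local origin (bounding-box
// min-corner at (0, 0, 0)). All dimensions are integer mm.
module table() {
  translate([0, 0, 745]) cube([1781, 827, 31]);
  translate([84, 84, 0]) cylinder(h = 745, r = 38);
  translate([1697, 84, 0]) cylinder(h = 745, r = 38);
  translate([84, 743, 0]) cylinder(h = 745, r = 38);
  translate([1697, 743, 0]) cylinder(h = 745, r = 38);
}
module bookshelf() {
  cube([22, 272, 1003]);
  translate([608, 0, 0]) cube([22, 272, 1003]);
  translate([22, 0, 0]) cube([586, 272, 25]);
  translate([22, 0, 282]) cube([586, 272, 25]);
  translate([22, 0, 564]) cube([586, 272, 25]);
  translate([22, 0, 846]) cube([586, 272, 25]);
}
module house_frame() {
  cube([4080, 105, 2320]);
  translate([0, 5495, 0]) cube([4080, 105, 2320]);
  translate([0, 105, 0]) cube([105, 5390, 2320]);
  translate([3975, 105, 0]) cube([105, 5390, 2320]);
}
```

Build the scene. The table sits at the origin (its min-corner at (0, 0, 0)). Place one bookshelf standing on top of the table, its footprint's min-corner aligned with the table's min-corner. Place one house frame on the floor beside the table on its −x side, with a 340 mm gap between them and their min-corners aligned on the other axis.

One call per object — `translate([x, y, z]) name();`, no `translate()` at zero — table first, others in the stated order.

table();
translate([0, 0, 776]) bookshelf();
translate([-4420, 0, 0]) house_frame();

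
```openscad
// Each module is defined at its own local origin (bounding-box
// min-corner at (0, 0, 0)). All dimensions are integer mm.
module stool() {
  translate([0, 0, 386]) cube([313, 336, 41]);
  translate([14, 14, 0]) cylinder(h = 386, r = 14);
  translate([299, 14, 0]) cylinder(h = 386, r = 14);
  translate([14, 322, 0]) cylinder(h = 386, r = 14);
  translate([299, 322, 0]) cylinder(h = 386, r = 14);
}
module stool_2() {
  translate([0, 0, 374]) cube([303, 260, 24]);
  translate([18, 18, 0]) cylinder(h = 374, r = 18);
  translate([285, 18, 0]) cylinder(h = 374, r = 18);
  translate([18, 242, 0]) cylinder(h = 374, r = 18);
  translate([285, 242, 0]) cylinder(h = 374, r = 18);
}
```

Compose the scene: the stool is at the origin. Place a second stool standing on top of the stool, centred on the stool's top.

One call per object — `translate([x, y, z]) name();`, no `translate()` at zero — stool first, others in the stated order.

stool();
translate([5, 38, 427]) stool_2();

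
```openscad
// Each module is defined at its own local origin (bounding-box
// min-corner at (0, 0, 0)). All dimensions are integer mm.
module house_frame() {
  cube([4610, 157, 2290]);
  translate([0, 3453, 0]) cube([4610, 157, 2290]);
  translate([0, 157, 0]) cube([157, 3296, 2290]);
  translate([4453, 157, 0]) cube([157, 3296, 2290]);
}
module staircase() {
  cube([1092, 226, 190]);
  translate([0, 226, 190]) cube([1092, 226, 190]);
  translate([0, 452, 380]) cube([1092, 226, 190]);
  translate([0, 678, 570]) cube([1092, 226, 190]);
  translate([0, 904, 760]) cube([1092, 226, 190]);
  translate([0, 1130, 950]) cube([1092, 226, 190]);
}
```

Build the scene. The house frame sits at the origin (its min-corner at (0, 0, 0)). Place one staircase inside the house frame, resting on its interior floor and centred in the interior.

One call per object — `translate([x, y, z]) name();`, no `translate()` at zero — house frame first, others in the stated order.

house_frame();
translate([1759, 1127, 0]) staircase();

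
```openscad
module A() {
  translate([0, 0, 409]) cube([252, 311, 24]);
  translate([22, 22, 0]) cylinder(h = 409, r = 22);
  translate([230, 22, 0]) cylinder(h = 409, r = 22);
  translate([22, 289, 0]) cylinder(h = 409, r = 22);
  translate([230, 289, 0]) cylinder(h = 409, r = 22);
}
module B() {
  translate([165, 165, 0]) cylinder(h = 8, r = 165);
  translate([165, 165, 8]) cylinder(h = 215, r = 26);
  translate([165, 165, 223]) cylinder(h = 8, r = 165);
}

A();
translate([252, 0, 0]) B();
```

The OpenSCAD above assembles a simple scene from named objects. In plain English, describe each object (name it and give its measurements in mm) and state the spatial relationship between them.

A is a simple wooden stool: a rectangular seat 252 mm (x) by 311 mm (y), 24 mm thick, top face at z = 433 mm, on four round legs, each 44 mm in diameter. The legs rest on z = 0, each leg's axis is inset half a diameter from the nearest pair of seat edges (so the leg's bounding box is flush with the corner).

B is a spool: two coaxial disc flanges of radius 165 mm and thickness 8 mm, joined by a core cylinder of radius 26 mm and height 215 mm. The lower flange rests on z = 0 and the three cylinders share a vertical axis.

The spool is against the stool's +x side, with their −y faces flush.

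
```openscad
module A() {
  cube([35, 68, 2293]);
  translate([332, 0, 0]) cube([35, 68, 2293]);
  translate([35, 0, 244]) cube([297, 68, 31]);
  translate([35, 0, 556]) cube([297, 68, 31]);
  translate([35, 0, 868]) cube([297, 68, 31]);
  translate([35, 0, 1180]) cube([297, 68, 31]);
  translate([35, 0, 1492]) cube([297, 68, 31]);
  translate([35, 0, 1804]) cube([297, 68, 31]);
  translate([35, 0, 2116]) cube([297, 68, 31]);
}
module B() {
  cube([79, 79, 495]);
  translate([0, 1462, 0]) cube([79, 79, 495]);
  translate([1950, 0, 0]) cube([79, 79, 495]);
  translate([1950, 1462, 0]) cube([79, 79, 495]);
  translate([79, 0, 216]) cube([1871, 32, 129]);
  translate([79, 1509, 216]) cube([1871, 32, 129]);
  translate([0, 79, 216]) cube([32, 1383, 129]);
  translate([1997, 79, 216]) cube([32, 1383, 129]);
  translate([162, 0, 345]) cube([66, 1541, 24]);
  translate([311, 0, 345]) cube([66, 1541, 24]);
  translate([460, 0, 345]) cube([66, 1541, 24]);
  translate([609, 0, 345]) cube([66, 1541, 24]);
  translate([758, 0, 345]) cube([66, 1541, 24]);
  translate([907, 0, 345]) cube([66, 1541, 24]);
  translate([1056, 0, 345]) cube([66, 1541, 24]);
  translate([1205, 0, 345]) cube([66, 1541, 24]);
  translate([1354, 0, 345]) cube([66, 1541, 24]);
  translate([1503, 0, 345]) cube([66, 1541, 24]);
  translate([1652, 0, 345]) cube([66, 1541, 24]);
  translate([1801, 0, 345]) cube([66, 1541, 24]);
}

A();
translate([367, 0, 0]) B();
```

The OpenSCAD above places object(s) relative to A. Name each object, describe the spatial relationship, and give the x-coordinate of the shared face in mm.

A is a ladder. B is a bed frame. The bed frame is against the ladder's +x side, with their −y faces flush. The x-coordinate of the shared face is 367 mm.

The ladder's +x face and the bed frame's −x face are both at x = 367 mm.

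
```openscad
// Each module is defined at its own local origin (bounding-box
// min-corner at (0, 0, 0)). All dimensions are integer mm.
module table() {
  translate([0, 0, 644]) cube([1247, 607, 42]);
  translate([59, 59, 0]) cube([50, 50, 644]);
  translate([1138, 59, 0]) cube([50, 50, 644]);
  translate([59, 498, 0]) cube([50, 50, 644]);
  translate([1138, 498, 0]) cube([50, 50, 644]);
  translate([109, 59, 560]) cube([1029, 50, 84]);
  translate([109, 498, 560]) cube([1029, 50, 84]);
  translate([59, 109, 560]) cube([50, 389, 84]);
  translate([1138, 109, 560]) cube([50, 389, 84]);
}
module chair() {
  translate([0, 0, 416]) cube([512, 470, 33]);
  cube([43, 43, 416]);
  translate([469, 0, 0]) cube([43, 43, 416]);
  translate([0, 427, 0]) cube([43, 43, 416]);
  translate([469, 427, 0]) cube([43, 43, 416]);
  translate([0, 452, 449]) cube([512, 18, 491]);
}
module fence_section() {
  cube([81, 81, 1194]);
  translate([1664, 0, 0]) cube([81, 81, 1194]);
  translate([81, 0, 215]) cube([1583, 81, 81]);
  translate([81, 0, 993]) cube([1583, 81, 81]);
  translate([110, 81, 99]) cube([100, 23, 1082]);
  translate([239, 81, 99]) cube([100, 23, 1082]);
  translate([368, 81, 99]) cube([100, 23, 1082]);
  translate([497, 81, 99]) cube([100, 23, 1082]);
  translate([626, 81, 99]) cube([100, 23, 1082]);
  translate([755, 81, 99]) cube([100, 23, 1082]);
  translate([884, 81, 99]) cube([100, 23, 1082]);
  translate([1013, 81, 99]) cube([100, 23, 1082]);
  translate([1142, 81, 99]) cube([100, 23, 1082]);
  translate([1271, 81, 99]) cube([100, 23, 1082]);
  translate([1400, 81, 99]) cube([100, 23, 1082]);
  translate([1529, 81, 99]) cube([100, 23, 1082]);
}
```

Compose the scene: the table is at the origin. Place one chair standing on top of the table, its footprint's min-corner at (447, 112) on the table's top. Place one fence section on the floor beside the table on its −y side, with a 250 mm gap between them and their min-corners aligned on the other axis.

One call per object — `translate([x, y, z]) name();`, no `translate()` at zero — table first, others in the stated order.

table();
translate([447, 112, 686]) chair();
translate([0, -354, 0]) fence_section();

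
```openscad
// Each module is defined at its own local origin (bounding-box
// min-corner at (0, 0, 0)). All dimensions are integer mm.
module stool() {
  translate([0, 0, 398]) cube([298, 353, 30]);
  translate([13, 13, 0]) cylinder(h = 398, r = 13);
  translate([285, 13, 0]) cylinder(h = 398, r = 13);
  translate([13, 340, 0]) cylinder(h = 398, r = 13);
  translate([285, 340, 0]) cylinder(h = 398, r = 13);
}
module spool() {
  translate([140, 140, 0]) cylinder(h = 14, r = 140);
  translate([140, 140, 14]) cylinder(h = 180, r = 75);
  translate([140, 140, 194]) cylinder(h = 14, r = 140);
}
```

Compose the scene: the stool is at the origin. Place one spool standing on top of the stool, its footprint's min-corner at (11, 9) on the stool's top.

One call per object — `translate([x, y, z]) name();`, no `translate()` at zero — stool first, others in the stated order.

stool();
translate([11, 9, 428]) spool();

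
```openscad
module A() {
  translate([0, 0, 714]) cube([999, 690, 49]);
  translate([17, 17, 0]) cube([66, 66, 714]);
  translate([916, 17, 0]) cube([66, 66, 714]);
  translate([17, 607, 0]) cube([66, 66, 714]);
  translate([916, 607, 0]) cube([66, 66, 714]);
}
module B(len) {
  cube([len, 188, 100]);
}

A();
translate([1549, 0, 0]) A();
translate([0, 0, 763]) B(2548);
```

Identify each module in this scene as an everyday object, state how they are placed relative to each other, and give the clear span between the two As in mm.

A is a table. B is a beam. A beam spans the tops of two tables. The clear span between the two tables is 550 mm.

Second table starts at x = 1549; first ends at x = 999; clear span = 1549 − 999 = 550 mm.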